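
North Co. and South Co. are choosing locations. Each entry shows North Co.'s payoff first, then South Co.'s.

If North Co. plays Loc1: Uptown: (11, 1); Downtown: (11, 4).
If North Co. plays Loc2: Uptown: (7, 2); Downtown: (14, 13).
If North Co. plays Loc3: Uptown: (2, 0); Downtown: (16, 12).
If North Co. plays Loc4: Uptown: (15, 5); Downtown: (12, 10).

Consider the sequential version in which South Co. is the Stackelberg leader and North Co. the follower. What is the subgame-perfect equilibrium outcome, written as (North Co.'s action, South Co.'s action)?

(Loc3, Downtown)

Backward induction with South Co. moving first.
- Uptown: North Co. compares 11, 7, 2, 15 and picks Loc4; South Co. would get 5.
- Downtown: North Co. compares 11, 14, 16, 12 and picks Loc3; South Co. would get 12.
Maximizing over 5, 12, South Co. chooses Downtown. Subgame-perfect outcome: (Loc3, Downtown) with payoffs (16, 12).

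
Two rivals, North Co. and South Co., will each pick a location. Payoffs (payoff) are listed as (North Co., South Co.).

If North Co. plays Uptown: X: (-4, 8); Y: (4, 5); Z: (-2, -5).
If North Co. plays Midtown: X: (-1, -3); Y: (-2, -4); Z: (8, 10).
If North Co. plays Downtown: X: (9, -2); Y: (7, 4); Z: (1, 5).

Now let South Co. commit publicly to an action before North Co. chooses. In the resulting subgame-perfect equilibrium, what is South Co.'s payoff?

10

North Co. best-responds to each possible South Co. move:
- X: North Co. compares -4, -1, 9 and picks Downtown; South Co. would get -2.
- Y: North Co. compares 4, -2, 7 and picks Downtown; South Co. would get 4.
- Z: North Co. compares -2, 8, 1 and picks Midtown; South Co. would get 10.
Maximizing over -2, 4, 10, South Co. chooses Z. Subgame-perfect outcome: (Midtown, Z) with payoffs (8, 10).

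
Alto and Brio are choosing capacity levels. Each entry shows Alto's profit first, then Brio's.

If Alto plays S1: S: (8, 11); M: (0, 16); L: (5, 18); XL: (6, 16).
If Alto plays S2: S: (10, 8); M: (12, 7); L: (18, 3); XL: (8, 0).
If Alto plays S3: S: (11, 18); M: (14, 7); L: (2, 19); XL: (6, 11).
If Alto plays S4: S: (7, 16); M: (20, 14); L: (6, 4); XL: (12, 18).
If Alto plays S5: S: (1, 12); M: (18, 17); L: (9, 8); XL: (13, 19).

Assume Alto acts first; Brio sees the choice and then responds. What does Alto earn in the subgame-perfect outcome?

13

Work backward from Brio's decision.
- S1 → Brio plays L (best of 11, 16, 18, 16); Alto gets 5.
- S2 → Brio plays S (best of 8, 7, 3, 0); Alto gets 10.
- S3 → Brio plays L (best of 18, 7, 19, 11); Alto gets 2.
- S4 → Brio plays XL (best of 16, 14, 4, 18); Alto gets 12.
- S5 → Brio plays XL (best of 12, 17, 8, 19); Alto gets 13.
Maximizing over 5, 10, 2, 12, 13, Alto chooses S5. Subgame-perfect outcome: (S5, XL) with payoffs (13, 19).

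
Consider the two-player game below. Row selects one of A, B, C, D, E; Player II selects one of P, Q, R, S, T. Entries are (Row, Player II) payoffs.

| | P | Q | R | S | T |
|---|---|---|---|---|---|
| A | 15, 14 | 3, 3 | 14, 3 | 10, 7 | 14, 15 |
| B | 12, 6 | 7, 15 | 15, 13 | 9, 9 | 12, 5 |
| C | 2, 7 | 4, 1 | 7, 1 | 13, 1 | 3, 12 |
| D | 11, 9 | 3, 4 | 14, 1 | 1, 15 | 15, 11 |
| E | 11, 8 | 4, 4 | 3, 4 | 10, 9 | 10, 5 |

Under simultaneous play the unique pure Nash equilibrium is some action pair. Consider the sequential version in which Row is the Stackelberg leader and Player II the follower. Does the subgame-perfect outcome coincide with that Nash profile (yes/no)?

Work backward from Player II's decision.
- A: BR = T, leader payoff 14.
- B: BR = Q, leader payoff 7.
- C: BR = T, leader payoff 3.
- D: BR = S, leader payoff 1.
- E: BR = S, leader payoff 10.
Row's induced payoffs are 14, 7, 3, 1, 10, so Row commits to A. Subgame-perfect outcome: (A, T) with payoffs (14, 15).
For the simultaneous game, intersect best replies.
Row's best replies: P→A; Q→B; R→B; S→C; T→D.
Player II's best replies: A→T; B→Q; C→T; D→S; E→S.
Only (B, Q) has each player best-responding; Nash payoffs (7, 15).
Sequential outcome (A, T) differs from the Nash profile (B, Q).

no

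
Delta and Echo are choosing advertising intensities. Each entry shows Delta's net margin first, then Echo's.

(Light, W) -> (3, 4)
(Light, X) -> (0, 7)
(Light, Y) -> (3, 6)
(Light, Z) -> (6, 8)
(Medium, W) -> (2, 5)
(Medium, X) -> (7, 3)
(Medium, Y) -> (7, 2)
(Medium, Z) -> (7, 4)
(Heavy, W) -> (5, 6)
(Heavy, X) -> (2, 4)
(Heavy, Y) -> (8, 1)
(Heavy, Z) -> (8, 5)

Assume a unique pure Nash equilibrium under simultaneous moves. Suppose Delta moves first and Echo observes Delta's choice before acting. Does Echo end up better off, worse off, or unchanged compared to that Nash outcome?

Backward induction with Delta moving first.
- Light: Echo compares 4, 7, 6, 8 and picks Z; Delta would get 6.
- Medium: Echo compares 5, 3, 2, 4 and picks W; Delta would get 2.
- Heavy: Echo compares 6, 4, 1, 5 and picks W; Delta would get 5.
Maximizing over 6, 2, 5, Delta chooses Light. Subgame-perfect outcome: (Light, Z) with payoffs (6, 8).
Now find the simultaneous Nash equilibrium.
Delta's best replies: W→Heavy; X→Medium; Y→Heavy; Z→Heavy.
Echo's best replies: Light→Z; Medium→W; Heavy→W.
Only (Heavy, W) has each player best-responding; Nash payoffs (5, 6).
Echo earns 8 sequentially versus 6 at the Nash outcome: better off.

better off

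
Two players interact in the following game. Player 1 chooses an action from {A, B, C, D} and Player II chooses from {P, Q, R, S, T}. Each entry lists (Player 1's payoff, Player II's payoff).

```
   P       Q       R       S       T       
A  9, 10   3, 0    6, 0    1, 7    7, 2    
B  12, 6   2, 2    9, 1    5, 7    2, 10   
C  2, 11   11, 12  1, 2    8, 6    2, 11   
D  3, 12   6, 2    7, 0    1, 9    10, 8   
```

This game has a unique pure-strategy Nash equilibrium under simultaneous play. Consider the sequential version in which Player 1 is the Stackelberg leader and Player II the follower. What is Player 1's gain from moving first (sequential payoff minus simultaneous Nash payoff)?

0

Solve by backward induction (Player 1 leads).
- A → Player II plays P (best of 10, 0, 0, 7, 2); Player 1 gets 9.
- B → Player II plays T (best of 6, 2, 1, 7, 10); Player 1 gets 2.
- C → Player II plays Q (best of 11, 12, 2, 6, 11); Player 1 gets 11.
- D → Player II plays P (best of 12, 2, 0, 9, 8); Player 1 gets 3.
Player 1's induced payoffs are 9, 2, 11, 3, so Player 1 commits to C. Subgame-perfect outcome: (C, Q) with payoffs (11, 12).
Now find the simultaneous Nash equilibrium.
Player 1's best replies: P→B; Q→C; R→B; S→C; T→D.
Player II's best replies: A→P; B→T; C→Q; D→P.
The unique mutual best reply is (C, Q), giving (11, 12).
Player 1's commitment gain: 11 − 11 = 0.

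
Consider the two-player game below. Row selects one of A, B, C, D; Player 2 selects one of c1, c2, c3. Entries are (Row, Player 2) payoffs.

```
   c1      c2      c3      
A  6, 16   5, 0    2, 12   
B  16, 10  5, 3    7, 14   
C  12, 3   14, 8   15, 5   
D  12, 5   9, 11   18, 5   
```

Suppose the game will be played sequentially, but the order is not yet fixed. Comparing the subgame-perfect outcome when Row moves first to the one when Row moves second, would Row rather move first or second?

second

If Row leads: Player 2's best replies are A→c1, B→c3, C→c2, D→c2; Row's induced payoffs 6, 7, 14, 9; outcome (C, c2), payoffs (14, 8).
If Player 2 leads: Row's best replies are c1→B, c2→C, c3→D; Player 2's induced payoffs 10, 8, 5; outcome (B, c1), payoffs (16, 10).
Row gets 14 moving first and 16 moving second, so Row prefers to move second.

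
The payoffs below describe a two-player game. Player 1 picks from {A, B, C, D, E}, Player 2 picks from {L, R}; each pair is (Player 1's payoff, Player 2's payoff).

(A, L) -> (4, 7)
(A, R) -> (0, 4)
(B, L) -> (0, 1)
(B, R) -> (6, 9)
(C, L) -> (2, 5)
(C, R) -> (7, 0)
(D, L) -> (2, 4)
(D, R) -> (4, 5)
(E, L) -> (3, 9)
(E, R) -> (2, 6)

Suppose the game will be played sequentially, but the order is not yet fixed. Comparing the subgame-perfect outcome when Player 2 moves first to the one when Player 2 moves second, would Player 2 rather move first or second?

second

If Player 1 leads: Player 2's best replies are A→L, B→R, C→L, D→R, E→L; Player 1's induced payoffs 4, 6, 2, 4, 3; outcome (B, R), payoffs (6, 9).
If Player 2 leads: Player 1's best replies are L→A, R→C; Player 2's induced payoffs 7, 0; outcome (A, L), payoffs (4, 7).
Player 2 gets 7 moving first and 9 moving second, so Player 2 prefers to move second.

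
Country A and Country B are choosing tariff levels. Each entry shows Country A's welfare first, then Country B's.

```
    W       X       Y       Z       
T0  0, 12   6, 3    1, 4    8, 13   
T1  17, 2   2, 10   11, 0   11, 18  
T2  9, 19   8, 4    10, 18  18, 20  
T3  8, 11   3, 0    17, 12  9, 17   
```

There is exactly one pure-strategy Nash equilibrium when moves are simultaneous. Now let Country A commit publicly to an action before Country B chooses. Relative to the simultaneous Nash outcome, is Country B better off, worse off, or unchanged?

unchanged

Country B best-responds to each possible Country A move:
- T0 → Country B plays Z (best of 12, 3, 4, 13); Country A gets 8.
- T1 → Country B plays Z (best of 2, 10, 0, 18); Country A gets 11.
- T2 → Country B plays Z (best of 19, 4, 18, 20); Country A gets 18.
- T3 → Country B plays Z (best of 11, 0, 12, 17); Country A gets 9.
Country A's induced payoffs are 8, 11, 18, 9, so Country A commits to T2. Subgame-perfect outcome: (T2, Z) with payoffs (18, 20).
For the simultaneous game, intersect best replies.
Country A's best replies: W→T1; X→T2; Y→T3; Z→T2.
Country B's best replies: T0→Z; T1→Z; T2→Z; T3→Z.
Only (T2, Z) has each player best-responding; Nash payoffs (18, 20).
Country B earns 20 sequentially versus 20 at the Nash outcome: unchanged.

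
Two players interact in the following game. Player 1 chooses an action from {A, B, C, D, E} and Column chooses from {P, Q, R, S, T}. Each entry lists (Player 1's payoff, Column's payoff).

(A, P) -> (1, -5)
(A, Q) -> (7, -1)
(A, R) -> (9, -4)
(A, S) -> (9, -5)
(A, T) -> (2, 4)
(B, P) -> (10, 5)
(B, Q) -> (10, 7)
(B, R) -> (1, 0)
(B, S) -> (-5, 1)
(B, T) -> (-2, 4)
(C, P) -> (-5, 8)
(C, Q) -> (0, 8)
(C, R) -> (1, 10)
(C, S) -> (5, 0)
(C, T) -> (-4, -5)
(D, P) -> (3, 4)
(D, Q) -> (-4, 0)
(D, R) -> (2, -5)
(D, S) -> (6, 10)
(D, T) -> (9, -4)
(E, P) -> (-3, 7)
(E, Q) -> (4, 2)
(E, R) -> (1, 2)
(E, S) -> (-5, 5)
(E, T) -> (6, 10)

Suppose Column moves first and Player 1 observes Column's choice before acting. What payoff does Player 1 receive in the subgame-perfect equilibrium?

10

Player 1 best-responds to each possible Column move:
- P: BR = B, leader payoff 5.
- Q: BR = B, leader payoff 7.
- R: BR = A, leader payoff -4.
- S: BR = A, leader payoff -5.
- T: BR = D, leader payoff -4.
Column's induced payoffs are 5, 7, -4, -5, -4, so Column commits to Q. Subgame-perfect outcome: (B, Q) with payoffs (10, 7).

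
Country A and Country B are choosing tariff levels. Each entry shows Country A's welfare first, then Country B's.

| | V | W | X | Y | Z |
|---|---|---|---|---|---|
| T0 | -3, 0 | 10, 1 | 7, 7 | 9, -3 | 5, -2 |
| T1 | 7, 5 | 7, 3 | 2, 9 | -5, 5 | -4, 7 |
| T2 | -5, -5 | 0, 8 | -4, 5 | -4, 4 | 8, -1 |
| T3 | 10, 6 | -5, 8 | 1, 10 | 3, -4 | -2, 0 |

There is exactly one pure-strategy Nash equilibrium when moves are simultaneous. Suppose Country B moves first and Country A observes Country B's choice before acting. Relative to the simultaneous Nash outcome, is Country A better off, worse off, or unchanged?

Backward induction with Country B moving first.
- V: Country A compares -3, 7, -5, 10 and picks T3; Country B would get 6.
- W: Country A compares 10, 7, 0, -5 and picks T0; Country B would get 1.
- X: Country A compares 7, 2, -4, 1 and picks T0; Country B would get 7.
- Y: Country A compares 9, -5, -4, 3 and picks T0; Country B would get -3.
- Z: Country A compares 5, -4, 8, -2 and picks T2; Country B would get -1.
Maximizing over 6, 1, 7, -3, -1, Country B chooses X. Subgame-perfect outcome: (T0, X) with payoffs (7, 7).
Now find the simultaneous Nash equilibrium.
Country A's best replies: V→T3; W→T0; X→T0; Y→T0; Z→T2.
Country B's best replies: T0→X; T1→X; T2→W; T3→X.
Only (T0, X) has each player best-responding; Nash payoffs (7, 7).
Country A earns 7 sequentially versus 7 at the Nash outcome: unchanged.

unchanged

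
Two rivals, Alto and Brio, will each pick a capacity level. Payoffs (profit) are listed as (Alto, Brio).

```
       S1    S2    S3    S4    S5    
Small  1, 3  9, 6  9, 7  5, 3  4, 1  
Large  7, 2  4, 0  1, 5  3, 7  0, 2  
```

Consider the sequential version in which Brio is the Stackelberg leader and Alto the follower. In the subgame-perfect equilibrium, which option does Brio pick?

Backward induction with Brio moving first.
- S1: Alto compares 1, 7 and picks Large; Brio would get 2.
- S2: Alto compares 9, 4 and picks Small; Brio would get 6.
- S3: Alto compares 9, 1 and picks Small; Brio would get 7.
- S4: Alto compares 5, 3 and picks Small; Brio would get 3.
- S5: Alto compares 4, 0 and picks Small; Brio would get 1.
Among 2, 6, 7, 3, 1, the best is 7 at S3. Subgame-perfect outcome: (Small, S3) with payoffs (9, 7).

S3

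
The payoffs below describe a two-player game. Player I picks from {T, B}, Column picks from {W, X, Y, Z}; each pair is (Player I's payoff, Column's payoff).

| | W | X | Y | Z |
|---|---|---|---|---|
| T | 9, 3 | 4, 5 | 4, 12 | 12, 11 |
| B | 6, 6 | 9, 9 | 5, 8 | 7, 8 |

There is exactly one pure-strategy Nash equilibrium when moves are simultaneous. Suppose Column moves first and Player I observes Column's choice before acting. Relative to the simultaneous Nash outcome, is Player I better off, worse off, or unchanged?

better off

Backward induction with Column moving first.
- W: BR = T, leader payoff 3.
- X: BR = B, leader payoff 9.
- Y: BR = B, leader payoff 8.
- Z: BR = T, leader payoff 11.
Maximizing over 3, 9, 8, 11, Column chooses Z. Subgame-perfect outcome: (T, Z) with payoffs (12, 11).
Under simultaneous play:
Player I's best replies: W→T; X→B; Y→B; Z→T.
Column's best replies: T→Y; B→X.
The unique mutual best reply is (B, X), giving (9, 9).
Player I earns 12 sequentially versus 9 at the Nash outcome: better off.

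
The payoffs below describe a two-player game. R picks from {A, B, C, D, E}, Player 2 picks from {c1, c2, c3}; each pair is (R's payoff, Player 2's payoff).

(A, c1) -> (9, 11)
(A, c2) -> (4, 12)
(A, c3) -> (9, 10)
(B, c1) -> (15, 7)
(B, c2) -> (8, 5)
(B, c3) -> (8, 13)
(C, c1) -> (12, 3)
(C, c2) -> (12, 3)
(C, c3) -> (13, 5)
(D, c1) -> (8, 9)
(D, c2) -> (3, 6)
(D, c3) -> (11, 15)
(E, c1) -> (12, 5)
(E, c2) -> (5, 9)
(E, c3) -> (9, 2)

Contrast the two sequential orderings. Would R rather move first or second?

second

If R leads: Player 2's best replies are A→c2, B→c3, C→c3, D→c3, E→c2; R's induced payoffs 4, 8, 13, 11, 5; outcome (C, c3), payoffs (13, 5).
If Player 2 leads: R's best replies are c1→B, c2→C, c3→C; Player 2's induced payoffs 7, 3, 5; outcome (B, c1), payoffs (15, 7).
R gets 13 moving first and 15 moving second, so R prefers to move second.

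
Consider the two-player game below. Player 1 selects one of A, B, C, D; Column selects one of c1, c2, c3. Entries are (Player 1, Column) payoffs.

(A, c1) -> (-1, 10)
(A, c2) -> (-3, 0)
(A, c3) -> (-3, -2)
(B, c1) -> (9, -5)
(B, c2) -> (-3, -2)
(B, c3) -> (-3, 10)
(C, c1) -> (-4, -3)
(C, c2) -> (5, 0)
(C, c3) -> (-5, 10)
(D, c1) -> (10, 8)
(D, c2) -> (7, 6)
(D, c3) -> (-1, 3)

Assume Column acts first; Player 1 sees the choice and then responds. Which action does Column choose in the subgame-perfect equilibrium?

Backward induction with Column moving first.
- c1: Player 1 compares -1, 9, -4, 10 and picks D; Column would get 8.
- c2: Player 1 compares -3, -3, 5, 7 and picks D; Column would get 6.
- c3: Player 1 compares -3, -3, -5, -1 and picks D; Column would get 3.
Column's induced payoffs are 8, 6, 3, so Column commits to c1. Subgame-perfect outcome: (D, c1) with payoffs (10, 8).

c1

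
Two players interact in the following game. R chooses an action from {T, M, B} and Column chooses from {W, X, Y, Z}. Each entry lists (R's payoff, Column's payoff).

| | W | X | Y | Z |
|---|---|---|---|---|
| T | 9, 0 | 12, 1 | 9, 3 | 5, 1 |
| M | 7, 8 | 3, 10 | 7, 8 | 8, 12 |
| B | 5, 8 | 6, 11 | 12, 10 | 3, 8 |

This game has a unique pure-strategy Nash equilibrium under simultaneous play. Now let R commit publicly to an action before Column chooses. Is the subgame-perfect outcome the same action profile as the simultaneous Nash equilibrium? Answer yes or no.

Work backward from Column's decision.
- T: Column compares 0, 1, 3, 1 and picks Y; R would get 9.
- M: Column compares 8, 10, 8, 12 and picks Z; R would get 8.
- B: Column compares 8, 11, 10, 8 and picks X; R would get 6.
Among 9, 8, 6, the best is 9 at T. Subgame-perfect outcome: (T, Y) with payoffs (9, 3).
For the simultaneous game, intersect best replies.
R's best replies: W→T; X→T; Y→B; Z→M.
Column's best replies: T→Y; M→Z; B→X.
The unique mutual best reply is (M, Z), giving (8, 12).
Sequential outcome (T, Y) differs from the Nash profile (M, Z).

no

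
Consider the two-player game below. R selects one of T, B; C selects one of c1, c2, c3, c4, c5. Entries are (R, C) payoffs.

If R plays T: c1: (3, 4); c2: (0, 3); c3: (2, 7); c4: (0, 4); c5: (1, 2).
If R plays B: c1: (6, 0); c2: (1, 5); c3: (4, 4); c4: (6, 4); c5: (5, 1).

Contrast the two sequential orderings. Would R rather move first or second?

If R leads: C's best replies are T→c3, B→c2; R's induced payoffs 2, 1; outcome (T, c3), payoffs (2, 7).
If C leads: R's best replies are c1→B, c2→B, c3→B, c4→B, c5→B; C's induced payoffs 0, 5, 4, 4, 1; outcome (B, c2), payoffs (1, 5).
R gets 2 moving first and 1 moving second, so R prefers to move first.

first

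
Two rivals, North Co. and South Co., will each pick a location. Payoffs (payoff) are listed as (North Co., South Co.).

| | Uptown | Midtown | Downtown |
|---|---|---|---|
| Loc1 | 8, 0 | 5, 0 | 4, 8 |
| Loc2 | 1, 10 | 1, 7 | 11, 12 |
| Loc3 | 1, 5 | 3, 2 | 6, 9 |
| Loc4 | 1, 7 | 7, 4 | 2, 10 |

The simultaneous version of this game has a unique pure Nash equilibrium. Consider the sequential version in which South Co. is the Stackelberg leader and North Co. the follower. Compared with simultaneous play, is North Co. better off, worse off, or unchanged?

unchanged

North Co. best-responds to each possible South Co. move:
- Uptown → North Co. plays Loc1 (best of 8, 1, 1, 1); South Co. gets 0.
- Midtown → North Co. plays Loc4 (best of 5, 1, 3, 7); South Co. gets 4.
- Downtown → North Co. plays Loc2 (best of 4, 11, 6, 2); South Co. gets 12.
Maximizing over 0, 4, 12, South Co. chooses Downtown. Subgame-perfect outcome: (Loc2, Downtown) with payoffs (11, 12).
Now find the simultaneous Nash equilibrium.
North Co.'s best replies: Uptown→Loc1; Midtown→Loc4; Downtown→Loc2.
South Co.'s best replies: Loc1→Downtown; Loc2→Downtown; Loc3→Downtown; Loc4→Downtown.
Only (Loc2, Downtown) has each player best-responding; Nash payoffs (11, 12).
North Co. earns 11 sequentially versus 11 at the Nash outcome: unchanged.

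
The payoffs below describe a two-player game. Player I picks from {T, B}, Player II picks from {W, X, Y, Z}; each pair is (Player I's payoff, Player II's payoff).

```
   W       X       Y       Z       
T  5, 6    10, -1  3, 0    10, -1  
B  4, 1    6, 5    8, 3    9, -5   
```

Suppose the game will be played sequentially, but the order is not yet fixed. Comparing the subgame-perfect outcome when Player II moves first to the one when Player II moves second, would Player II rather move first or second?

first

If Player I leads: Player II's best replies are T→W, B→X; Player I's induced payoffs 5, 6; outcome (B, X), payoffs (6, 5).
If Player II leads: Player I's best replies are W→T, X→T, Y→B, Z→T; Player II's induced payoffs 6, -1, 3, -1; outcome (T, W), payoffs (5, 6).
Player II gets 6 moving first and 5 moving second, so Player II prefers to move first.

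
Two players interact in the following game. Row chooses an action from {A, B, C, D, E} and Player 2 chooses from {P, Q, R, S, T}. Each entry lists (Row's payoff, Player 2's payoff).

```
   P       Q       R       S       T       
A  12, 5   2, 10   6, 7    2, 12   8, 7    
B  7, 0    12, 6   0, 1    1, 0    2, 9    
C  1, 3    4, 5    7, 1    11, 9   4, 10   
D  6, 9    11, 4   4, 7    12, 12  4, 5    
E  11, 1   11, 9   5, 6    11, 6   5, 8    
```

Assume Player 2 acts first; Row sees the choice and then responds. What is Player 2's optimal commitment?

S

Backward induction with Player 2 moving first.
- P → Row plays A (best of 12, 7, 1, 6, 11); Player 2 gets 5.
- Q → Row plays B (best of 2, 12, 4, 11, 11); Player 2 gets 6.
- R → Row plays C (best of 6, 0, 7, 4, 5); Player 2 gets 1.
- S → Row plays D (best of 2, 1, 11, 12, 11); Player 2 gets 12.
- T → Row plays A (best of 8, 2, 4, 4, 5); Player 2 gets 7.
Maximizing over 5, 6, 1, 12, 7, Player 2 chooses S. Subgame-perfect outcome: (D, S) with payoffs (12, 12).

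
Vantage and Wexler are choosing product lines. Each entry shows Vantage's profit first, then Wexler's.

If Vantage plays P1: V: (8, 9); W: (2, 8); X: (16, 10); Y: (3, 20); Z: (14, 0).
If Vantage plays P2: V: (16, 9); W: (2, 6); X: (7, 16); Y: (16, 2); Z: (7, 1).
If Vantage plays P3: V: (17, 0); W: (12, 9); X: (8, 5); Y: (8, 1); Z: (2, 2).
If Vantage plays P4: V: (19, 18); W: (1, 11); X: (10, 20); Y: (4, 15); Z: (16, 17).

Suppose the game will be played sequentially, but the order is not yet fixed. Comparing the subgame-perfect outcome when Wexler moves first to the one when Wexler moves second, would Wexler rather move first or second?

first

If Vantage leads: Wexler's best replies are P1→Y, P2→X, P3→W, P4→X; Vantage's induced payoffs 3, 7, 12, 10; outcome (P3, W), payoffs (12, 9).
If Wexler leads: Vantage's best replies are V→P4, W→P3, X→P1, Y→P2, Z→P4; Wexler's induced payoffs 18, 9, 10, 2, 17; outcome (P4, V), payoffs (19, 18).
Wexler gets 18 moving first and 9 moving second, so Wexler prefers to move first.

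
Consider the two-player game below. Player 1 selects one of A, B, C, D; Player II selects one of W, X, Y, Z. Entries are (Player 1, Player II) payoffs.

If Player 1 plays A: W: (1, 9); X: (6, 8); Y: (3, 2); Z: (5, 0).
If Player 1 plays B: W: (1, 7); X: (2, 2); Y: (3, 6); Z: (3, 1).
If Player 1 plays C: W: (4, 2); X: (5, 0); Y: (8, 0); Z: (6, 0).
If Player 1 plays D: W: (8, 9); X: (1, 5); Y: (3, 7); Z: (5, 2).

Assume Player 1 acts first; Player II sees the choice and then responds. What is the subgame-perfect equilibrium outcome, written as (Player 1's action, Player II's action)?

Backward induction with Player 1 moving first.
- A → Player II plays W (best of 9, 8, 2, 0); Player 1 gets 1.
- B → Player II plays W (best of 7, 2, 6, 1); Player 1 gets 1.
- C → Player II plays W (best of 2, 0, 0, 0); Player 1 gets 4.
- D → Player II plays W (best of 9, 5, 7, 2); Player 1 gets 8.
Player 1's induced payoffs are 1, 1, 4, 8, so Player 1 commits to D. Subgame-perfect outcome: (D, W) with payoffs (8, 9).

(D, W)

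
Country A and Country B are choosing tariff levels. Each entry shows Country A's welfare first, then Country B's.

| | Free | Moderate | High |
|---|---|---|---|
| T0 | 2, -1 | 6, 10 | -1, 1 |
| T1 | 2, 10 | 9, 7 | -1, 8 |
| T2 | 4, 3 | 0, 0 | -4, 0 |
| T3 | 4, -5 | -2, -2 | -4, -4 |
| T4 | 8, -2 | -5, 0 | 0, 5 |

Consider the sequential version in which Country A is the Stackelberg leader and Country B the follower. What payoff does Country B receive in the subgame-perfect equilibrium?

Solve by backward induction (Country A leads).
- T0: BR = Moderate, leader payoff 6.
- T1: BR = Free, leader payoff 2.
- T2: BR = Free, leader payoff 4.
- T3: BR = Moderate, leader payoff -2.
- T4: BR = High, leader payoff 0.
Country A's induced payoffs are 6, 2, 4, -2, 0, so Country A commits to T0. Subgame-perfect outcome: (T0, Moderate) with payoffs (6, 10).

10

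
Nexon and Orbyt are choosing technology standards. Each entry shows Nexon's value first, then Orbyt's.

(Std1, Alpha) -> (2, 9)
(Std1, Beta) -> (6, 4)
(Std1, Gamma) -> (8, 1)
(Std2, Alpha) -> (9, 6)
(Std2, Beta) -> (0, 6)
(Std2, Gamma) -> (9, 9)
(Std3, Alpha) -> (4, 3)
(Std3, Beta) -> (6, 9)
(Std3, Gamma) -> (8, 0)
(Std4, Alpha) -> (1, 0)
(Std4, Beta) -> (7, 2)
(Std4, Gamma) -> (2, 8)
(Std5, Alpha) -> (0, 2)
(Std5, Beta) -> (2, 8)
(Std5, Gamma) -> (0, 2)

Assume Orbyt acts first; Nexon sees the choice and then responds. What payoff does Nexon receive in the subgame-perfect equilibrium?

Work backward from Nexon's decision.
- Alpha → Nexon plays Std2 (best of 2, 9, 4, 1, 0); Orbyt gets 6.
- Beta → Nexon plays Std4 (best of 6, 0, 6, 7, 2); Orbyt gets 2.
- Gamma → Nexon plays Std2 (best of 8, 9, 8, 2, 0); Orbyt gets 9.
Among 6, 2, 9, the best is 9 at Gamma. Subgame-perfect outcome: (Std2, Gamma) with payoffs (9, 9).

9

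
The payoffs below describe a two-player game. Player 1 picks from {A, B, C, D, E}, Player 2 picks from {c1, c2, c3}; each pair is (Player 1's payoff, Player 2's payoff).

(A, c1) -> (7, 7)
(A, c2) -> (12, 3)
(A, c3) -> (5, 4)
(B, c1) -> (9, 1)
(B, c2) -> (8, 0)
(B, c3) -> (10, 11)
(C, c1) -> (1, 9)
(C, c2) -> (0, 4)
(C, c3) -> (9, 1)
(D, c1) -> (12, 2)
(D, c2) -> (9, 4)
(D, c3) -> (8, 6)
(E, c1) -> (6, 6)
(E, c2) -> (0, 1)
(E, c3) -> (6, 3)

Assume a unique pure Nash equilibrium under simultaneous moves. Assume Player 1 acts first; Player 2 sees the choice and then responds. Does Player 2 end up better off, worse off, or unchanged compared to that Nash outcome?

Backward induction with Player 1 moving first.
- A: Player 2 compares 7, 3, 4 and picks c1; Player 1 would get 7.
- B: Player 2 compares 1, 0, 11 and picks c3; Player 1 would get 10.
- C: Player 2 compares 9, 4, 1 and picks c1; Player 1 would get 1.
- D: Player 2 compares 2, 4, 6 and picks c3; Player 1 would get 8.
- E: Player 2 compares 6, 1, 3 and picks c1; Player 1 would get 6.
Player 1's induced payoffs are 7, 10, 1, 8, 6, so Player 1 commits to B. Subgame-perfect outcome: (B, c3) with payoffs (10, 11).
Now find the simultaneous Nash equilibrium.
Player 1's best replies: c1→D; c2→A; c3→B.
Player 2's best replies: A→c1; B→c3; C→c1; D→c3; E→c1.
Only (B, c3) has each player best-responding; Nash payoffs (10, 11).
Player 2 earns 11 sequentially versus 11 at the Nash outcome: unchanged.

unchanged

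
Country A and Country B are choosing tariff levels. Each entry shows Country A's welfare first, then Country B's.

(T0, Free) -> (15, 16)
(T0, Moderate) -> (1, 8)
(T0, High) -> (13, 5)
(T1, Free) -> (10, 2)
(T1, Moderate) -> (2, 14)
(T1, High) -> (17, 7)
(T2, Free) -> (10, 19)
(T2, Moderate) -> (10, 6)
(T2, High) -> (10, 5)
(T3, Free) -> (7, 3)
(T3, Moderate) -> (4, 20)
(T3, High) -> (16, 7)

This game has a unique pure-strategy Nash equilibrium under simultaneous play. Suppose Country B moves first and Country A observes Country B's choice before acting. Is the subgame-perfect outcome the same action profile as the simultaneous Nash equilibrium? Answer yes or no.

Work backward from Country A's decision.
- Free → Country A plays T0 (best of 15, 10, 10, 7); Country B gets 16.
- Moderate → Country A plays T2 (best of 1, 2, 10, 4); Country B gets 6.
- High → Country A plays T1 (best of 13, 17, 10, 16); Country B gets 7.
Country B's induced payoffs are 16, 6, 7, so Country B commits to Free. Subgame-perfect outcome: (T0, Free) with payoffs (15, 16).
Now find the simultaneous Nash equilibrium.
Country A's best replies: Free→T0; Moderate→T2; High→T1.
Country B's best replies: T0→Free; T1→Moderate; T2→Free; T3→Moderate.
The unique mutual best reply is (T0, Free), giving (15, 16).
Sequential outcome (T0, Free) coincides with the Nash profile (T0, Free).

yes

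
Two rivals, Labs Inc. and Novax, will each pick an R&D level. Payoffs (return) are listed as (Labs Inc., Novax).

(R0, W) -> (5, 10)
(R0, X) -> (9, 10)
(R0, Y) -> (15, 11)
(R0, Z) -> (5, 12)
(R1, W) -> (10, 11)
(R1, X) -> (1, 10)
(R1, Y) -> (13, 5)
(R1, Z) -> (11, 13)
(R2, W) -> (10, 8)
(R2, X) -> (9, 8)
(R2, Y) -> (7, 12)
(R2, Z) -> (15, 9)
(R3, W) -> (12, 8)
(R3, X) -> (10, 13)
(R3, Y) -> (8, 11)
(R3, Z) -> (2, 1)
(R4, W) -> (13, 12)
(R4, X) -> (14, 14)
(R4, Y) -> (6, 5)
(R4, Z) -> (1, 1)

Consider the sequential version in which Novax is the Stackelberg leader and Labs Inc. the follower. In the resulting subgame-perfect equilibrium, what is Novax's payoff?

Labs Inc. best-responds to each possible Novax move:
- W → Labs Inc. plays R4 (best of 5, 10, 10, 12, 13); Novax gets 12.
- X → Labs Inc. plays R4 (best of 9, 1, 9, 10, 14); Novax gets 14.
- Y → Labs Inc. plays R0 (best of 15, 13, 7, 8, 6); Novax gets 11.
- Z → Labs Inc. plays R2 (best of 5, 11, 15, 2, 1); Novax gets 9.
Novax's induced payoffs are 12, 14, 11, 9, so Novax commits to X. Subgame-perfect outcome: (R4, X) with payoffs (14, 14).

14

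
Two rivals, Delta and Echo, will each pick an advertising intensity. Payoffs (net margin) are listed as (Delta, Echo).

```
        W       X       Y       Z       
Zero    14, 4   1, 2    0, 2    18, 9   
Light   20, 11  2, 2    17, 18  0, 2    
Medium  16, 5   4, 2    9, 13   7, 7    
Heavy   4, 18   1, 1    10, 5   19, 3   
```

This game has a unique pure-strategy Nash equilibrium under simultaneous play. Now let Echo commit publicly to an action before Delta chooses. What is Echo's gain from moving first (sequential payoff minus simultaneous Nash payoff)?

Backward induction with Echo moving first.
- W → Delta plays Light (best of 14, 20, 16, 4); Echo gets 11.
- X → Delta plays Medium (best of 1, 2, 4, 1); Echo gets 2.
- Y → Delta plays Light (best of 0, 17, 9, 10); Echo gets 18.
- Z → Delta plays Heavy (best of 18, 0, 7, 19); Echo gets 3.
Among 11, 2, 18, 3, the best is 18 at Y. Subgame-perfect outcome: (Light, Y) with payoffs (17, 18).
Now find the simultaneous Nash equilibrium.
Delta's best replies: W→Light; X→Medium; Y→Light; Z→Heavy.
Echo's best replies: Zero→Z; Light→Y; Medium→Y; Heavy→W.
Only (Light, Y) has each player best-responding; Nash payoffs (17, 18).
Echo's commitment gain: 18 − 18 = 0.

0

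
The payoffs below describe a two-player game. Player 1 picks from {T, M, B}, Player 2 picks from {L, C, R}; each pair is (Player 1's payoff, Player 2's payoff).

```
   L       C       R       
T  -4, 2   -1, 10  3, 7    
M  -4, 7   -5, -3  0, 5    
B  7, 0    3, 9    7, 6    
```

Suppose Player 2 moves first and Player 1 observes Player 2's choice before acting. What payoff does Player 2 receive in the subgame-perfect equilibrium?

9

Player 1 best-responds to each possible Player 2 move:
- L → Player 1 plays B (best of -4, -4, 7); Player 2 gets 0.
- C → Player 1 plays B (best of -1, -5, 3); Player 2 gets 9.
- R → Player 1 plays B (best of 3, 0, 7); Player 2 gets 6.
Maximizing over 0, 9, 6, Player 2 chooses C. Subgame-perfect outcome: (B, C) with payoffs (3, 9).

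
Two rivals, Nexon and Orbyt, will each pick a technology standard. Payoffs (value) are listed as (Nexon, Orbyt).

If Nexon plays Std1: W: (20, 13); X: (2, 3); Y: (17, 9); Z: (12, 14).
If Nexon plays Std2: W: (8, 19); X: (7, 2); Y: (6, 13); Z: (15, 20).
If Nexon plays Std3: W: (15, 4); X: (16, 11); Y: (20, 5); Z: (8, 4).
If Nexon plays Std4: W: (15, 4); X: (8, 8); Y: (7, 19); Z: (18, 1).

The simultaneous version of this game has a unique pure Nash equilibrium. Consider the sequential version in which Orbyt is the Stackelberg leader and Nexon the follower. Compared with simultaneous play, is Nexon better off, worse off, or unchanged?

better off

Nexon best-responds to each possible Orbyt move:
- W: BR = Std1, leader payoff 13.
- X: BR = Std3, leader payoff 11.
- Y: BR = Std3, leader payoff 5.
- Z: BR = Std4, leader payoff 1.
Orbyt's induced payoffs are 13, 11, 5, 1, so Orbyt commits to W. Subgame-perfect outcome: (Std1, W) with payoffs (20, 13).
For the simultaneous game, intersect best replies.
Nexon's best replies: W→Std1; X→Std3; Y→Std3; Z→Std4.
Orbyt's best replies: Std1→Z; Std2→Z; Std3→X; Std4→Y.
The unique mutual best reply is (Std3, X), giving (16, 11).
Nexon earns 20 sequentially versus 16 at the Nash outcome: better off.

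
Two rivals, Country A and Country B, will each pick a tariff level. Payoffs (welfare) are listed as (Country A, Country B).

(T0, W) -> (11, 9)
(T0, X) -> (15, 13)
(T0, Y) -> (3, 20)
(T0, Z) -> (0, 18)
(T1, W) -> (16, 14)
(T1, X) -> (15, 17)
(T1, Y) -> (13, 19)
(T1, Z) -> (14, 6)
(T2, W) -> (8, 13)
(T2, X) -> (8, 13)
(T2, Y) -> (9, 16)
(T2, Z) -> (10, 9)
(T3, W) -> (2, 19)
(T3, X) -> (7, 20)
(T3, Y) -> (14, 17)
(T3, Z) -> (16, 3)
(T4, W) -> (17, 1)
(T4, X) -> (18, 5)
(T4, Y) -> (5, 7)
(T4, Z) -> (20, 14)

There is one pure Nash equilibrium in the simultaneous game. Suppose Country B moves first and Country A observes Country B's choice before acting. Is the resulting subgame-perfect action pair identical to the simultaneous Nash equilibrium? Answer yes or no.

no

Backward induction with Country B moving first.
- W: BR = T4, leader payoff 1.
- X: BR = T4, leader payoff 5.
- Y: BR = T3, leader payoff 17.
- Z: BR = T4, leader payoff 14.
Among 1, 5, 17, 14, the best is 17 at Y. Subgame-perfect outcome: (T3, Y) with payoffs (14, 17).
Under simultaneous play:
Country A's best replies: W→T4; X→T4; Y→T3; Z→T4.
Country B's best replies: T0→Y; T1→Y; T2→Y; T3→X; T4→Z.
The unique mutual best reply is (T4, Z), giving (20, 14).
Sequential outcome (T3, Y) differs from the Nash profile (T4, Z).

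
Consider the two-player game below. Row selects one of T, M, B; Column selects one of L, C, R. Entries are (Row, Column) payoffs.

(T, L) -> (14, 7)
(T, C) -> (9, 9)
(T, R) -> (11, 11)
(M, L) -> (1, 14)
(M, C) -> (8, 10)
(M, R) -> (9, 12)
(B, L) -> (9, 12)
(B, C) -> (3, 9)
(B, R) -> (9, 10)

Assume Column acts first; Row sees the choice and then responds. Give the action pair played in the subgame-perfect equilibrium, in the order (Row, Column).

(T, R)

Solve by backward induction (Column leads).
- L: Row compares 14, 1, 9 and picks T; Column would get 7.
- C: Row compares 9, 8, 3 and picks T; Column would get 9.
- R: Row compares 11, 9, 9 and picks T; Column would get 11.
Maximizing over 7, 9, 11, Column chooses R. Subgame-perfect outcome: (T, R) with payoffs (11, 11).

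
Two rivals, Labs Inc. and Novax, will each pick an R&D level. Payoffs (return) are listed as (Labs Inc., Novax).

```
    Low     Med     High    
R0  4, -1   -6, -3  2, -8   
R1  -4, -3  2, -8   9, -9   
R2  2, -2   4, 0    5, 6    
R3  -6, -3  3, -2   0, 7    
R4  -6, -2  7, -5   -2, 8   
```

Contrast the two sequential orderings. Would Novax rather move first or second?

second

If Labs Inc. leads: Novax's best replies are R0→Low, R1→Low, R2→High, R3→High, R4→High; Labs Inc.'s induced payoffs 4, -4, 5, 0, -2; outcome (R2, High), payoffs (5, 6).
If Novax leads: Labs Inc.'s best replies are Low→R0, Med→R4, High→R1; Novax's induced payoffs -1, -5, -9; outcome (R0, Low), payoffs (4, -1).
Novax gets -1 moving first and 6 moving second, so Novax prefers to move second.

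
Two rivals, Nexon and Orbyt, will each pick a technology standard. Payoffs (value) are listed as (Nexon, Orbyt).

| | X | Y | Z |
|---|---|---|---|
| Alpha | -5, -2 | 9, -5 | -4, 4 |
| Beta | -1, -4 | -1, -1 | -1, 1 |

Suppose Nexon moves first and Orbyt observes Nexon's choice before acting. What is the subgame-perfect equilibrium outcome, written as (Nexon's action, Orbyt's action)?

Work backward from Orbyt's decision.
- Alpha: BR = Z, leader payoff -4.
- Beta: BR = Z, leader payoff -1.
Nexon's induced payoffs are -4, -1, so Nexon commits to Beta. Subgame-perfect outcome: (Beta, Z) with payoffs (-1, 1).

(Beta, Z)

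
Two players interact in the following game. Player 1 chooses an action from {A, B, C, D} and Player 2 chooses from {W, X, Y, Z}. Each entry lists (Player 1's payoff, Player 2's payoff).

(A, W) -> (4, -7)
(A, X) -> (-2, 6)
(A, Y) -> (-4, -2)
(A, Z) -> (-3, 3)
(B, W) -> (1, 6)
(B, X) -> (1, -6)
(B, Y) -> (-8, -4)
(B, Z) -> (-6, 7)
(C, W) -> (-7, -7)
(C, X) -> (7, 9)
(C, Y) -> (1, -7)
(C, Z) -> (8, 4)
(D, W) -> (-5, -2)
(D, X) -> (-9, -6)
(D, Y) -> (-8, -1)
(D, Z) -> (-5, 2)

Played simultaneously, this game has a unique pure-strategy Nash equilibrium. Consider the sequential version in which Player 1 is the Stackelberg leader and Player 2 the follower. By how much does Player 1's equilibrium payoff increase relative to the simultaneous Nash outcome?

0

Backward induction with Player 1 moving first.
- A: Player 2 compares -7, 6, -2, 3 and picks X; Player 1 would get -2.
- B: Player 2 compares 6, -6, -4, 7 and picks Z; Player 1 would get -6.
- C: Player 2 compares -7, 9, -7, 4 and picks X; Player 1 would get 7.
- D: Player 2 compares -2, -6, -1, 2 and picks Z; Player 1 would get -5.
Player 1's induced payoffs are -2, -6, 7, -5, so Player 1 commits to C. Subgame-perfect outcome: (C, X) with payoffs (7, 9).
Now find the simultaneous Nash equilibrium.
Player 1's best replies: W→A; X→C; Y→C; Z→C.
Player 2's best replies: A→X; B→Z; C→X; D→Z.
Only (C, X) has each player best-responding; Nash payoffs (7, 9).
Player 1's commitment gain: 7 − 7 = 0.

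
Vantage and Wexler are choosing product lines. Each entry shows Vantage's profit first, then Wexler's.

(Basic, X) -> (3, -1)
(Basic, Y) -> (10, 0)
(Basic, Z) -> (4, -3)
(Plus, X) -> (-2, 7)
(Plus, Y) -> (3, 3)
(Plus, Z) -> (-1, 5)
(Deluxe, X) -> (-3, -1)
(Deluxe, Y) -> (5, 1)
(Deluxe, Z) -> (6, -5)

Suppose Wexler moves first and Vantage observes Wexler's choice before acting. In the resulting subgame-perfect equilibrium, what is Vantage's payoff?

Backward induction with Wexler moving first.
- X: BR = Basic, leader payoff -1.
- Y: BR = Basic, leader payoff 0.
- Z: BR = Deluxe, leader payoff -5.
Wexler's induced payoffs are -1, 0, -5, so Wexler commits to Y. Subgame-perfect outcome: (Basic, Y) with payoffs (10, 0).

10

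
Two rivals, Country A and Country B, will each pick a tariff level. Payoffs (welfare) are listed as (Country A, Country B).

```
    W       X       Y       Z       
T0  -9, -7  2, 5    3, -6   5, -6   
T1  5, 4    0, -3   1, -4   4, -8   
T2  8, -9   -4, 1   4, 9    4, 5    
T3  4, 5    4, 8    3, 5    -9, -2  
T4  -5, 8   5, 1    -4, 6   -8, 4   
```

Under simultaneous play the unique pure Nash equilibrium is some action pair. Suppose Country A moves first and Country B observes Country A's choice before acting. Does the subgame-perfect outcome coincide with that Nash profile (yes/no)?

no

Solve by backward induction (Country A leads).
- T0: Country B compares -7, 5, -6, -6 and picks X; Country A would get 2.
- T1: Country B compares 4, -3, -4, -8 and picks W; Country A would get 5.
- T2: Country B compares -9, 1, 9, 5 and picks Y; Country A would get 4.
- T3: Country B compares 5, 8, 5, -2 and picks X; Country A would get 4.
- T4: Country B compares 8, 1, 6, 4 and picks W; Country A would get -5.
Maximizing over 2, 5, 4, 4, -5, Country A chooses T1. Subgame-perfect outcome: (T1, W) with payoffs (5, 4).
For the simultaneous game, intersect best replies.
Country A's best replies: W→T2; X→T4; Y→T2; Z→T0.
Country B's best replies: T0→X; T1→W; T2→Y; T3→X; T4→W.
Only (T2, Y) has each player best-responding; Nash payoffs (4, 9).
Sequential outcome (T1, W) differs from the Nash profile (T2, Y).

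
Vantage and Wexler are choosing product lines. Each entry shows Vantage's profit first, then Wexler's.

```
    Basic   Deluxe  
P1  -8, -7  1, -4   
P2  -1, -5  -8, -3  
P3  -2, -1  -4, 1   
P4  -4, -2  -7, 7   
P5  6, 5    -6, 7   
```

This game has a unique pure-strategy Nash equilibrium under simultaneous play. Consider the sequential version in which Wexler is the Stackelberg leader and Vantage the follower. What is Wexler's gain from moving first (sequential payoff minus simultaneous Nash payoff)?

Work backward from Vantage's decision.
- Basic: BR = P5, leader payoff 5.
- Deluxe: BR = P1, leader payoff -4.
Wexler's induced payoffs are 5, -4, so Wexler commits to Basic. Subgame-perfect outcome: (P5, Basic) with payoffs (6, 5).
Under simultaneous play:
Vantage's best replies: Basic→P5; Deluxe→P1.
Wexler's best replies: P1→Deluxe; P2→Deluxe; P3→Deluxe; P4→Deluxe; P5→Deluxe.
The unique mutual best reply is (P1, Deluxe), giving (1, -4).
Wexler's commitment gain: 5 − -4 = 9.

9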